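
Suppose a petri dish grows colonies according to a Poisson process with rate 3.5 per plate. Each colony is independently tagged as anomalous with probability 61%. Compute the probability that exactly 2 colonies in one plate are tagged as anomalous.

0.2695

Thinning: the colonies that are tagged as anomalous themselves form a Poisson process with rate 0.61 × 3.5 = 2.135 per plate.
So μ = 2.135.
P(N = 2) = e^(−2.135) · 2.135^2/2! ≈ 0.2695.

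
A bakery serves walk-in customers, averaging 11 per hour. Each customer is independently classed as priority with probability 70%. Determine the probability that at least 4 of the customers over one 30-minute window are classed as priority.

Thinning: the customers that are classed as priority themselves form a Poisson process with rate 0.7 × 11 = 7.7 per hour.
Over the interval, μ = 7.7 × 0.5 = 3.85 (a 30-minute window = 0.5 hours).
P(N ≥ 4) = 1 − P(N ≤ 3) ≈ 0.5367.

0.5367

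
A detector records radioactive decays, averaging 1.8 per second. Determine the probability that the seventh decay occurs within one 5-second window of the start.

0.7932

Over the interval, μ = 1.8 × 5 = 9 (a 5-second window = 5 seconds).
The seventh arrival falls in the interval iff at least 7 events occur there: P(S_7 ≤ t) = P(N ≥ 7) = 1 − P(N ≤ 6) ≈ 0.7932.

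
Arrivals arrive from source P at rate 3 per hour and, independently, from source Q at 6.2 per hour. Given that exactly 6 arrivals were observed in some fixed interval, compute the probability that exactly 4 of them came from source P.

0.0770

Given the total, each event is independently from source P with probability p = λ_P/(λ_P+λ_Q) = 3/9.2 ≈ 0.3261.
So K ~ Binomial(6, 3/9.2): P(K = 4) = C(6,4) · (3/9.2)^4 · (6.2/9.2)^2 ≈ 0.0770.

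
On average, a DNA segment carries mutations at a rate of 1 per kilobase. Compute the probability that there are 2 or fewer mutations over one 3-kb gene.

Over the interval, μ = 1 × 3 = 3 (a 3-kb gene = 3 kilobases).
P(N ≤ 2) = Σ_{j=0}^{2} e^(−μ) μ^j/j! ≈ 0.4232.

0.4232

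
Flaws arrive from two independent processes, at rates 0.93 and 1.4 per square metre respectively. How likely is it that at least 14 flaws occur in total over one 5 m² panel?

Independent Poisson processes superpose: combined rate λ = 0.93 + 1.4 = 2.33 per square metre.
Over the interval, μ = 2.33 × 5 = 11.65 (a 5 m² panel = 5 square metres).
P(N ≥ 14) = 1 − P(N ≤ 13) ≈ 0.2821.

0.2821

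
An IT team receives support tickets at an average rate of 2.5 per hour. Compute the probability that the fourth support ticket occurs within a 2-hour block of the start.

Over the interval, μ = 2.5 × 2 = 5 (a 2-hour block = 2 hours).
The fourth arrival falls in the interval iff at least 4 events occur there: P(S_4 ≤ t) = P(N ≥ 4) = 1 − P(N ≤ 3) ≈ 0.7350.

0.7350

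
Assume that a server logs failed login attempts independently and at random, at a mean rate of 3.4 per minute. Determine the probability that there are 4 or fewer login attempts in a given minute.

With mean μ = 3.4 per minute,
P(N ≤ 4) = Σ_{j=0}^{4} e^(−μ) μ^j/j! ≈ 0.7442.

0.7442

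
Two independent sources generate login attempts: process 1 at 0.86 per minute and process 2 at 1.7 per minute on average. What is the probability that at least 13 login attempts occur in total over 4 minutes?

Independent Poisson processes superpose: combined rate λ = 0.86 + 1.7 = 2.56 per minute.
Over the interval, μ = 2.56 × 4 = 10.24 (4 minutes).
P(N ≥ 13) = 1 − P(N ≤ 12) ≈ 0.2317.

0.2317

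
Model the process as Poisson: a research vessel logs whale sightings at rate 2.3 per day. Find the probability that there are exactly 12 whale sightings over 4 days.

0.0776

Over the interval, μ = 2.3 × 4 = 9.2 (4 days).
P(N = 12) = e^(−μ) μ^12/12! = e^(−9.2) · 9.2^12/479001600 ≈ 0.0776.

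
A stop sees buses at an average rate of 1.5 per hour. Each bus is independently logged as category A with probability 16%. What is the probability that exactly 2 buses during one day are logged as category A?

0.0523

Thinning: the buses that are logged as category A themselves form a Poisson process with rate 0.16 × 1.5 = 0.24 per hour.
Over the interval, μ = 0.24 × 24 = 5.76 (a day = 24 hours).
P(N = 2) = e^(−5.76) · 5.76^2/2! ≈ 0.0523.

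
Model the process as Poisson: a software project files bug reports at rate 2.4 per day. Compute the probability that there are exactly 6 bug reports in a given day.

With mean μ = 2.4 per day,
P(N = 6) = e^(−μ) μ^6/6! = e^(−2.4) · 2.4^6/720 ≈ 0.0241.

0.0241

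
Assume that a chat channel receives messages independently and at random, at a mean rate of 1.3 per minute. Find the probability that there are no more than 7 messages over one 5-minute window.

Over the interval, μ = 1.3 × 5 = 6.5 (a 5-minute window = 5 minutes).
P(N ≤ 7) = Σ_{j=0}^{7} e^(−μ) μ^j/j! ≈ 0.6728.

0.6728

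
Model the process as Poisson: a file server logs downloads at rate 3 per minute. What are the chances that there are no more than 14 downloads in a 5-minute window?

Over the interval, μ = 3 × 5 = 15 (a 5-minute window = 5 minutes).
P(N ≤ 14) = Σ_{j=0}^{14} e^(−μ) μ^j/j! ≈ 0.4657.

0.4657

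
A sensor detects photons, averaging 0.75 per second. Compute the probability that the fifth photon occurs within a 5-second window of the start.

0.3225

Over the interval, μ = 0.75 × 5 = 3.75 (a 5-second window = 5 seconds).
The fifth arrival falls in the interval iff at least 5 events occur there: P(S_5 ≤ t) = P(N ≥ 5) = 1 − P(N ≤ 4) ≈ 0.3225.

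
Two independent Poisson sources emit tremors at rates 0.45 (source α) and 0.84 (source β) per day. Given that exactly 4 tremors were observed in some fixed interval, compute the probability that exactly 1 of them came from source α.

Given the total, each event is independently from source α with probability p = λ_α/(λ_α+λ_β) = 0.45/1.29 ≈ 0.3488.
So K ~ Binomial(4, 0.45/1.29): P(K = 1) = C(4,1) · (0.45/1.29)^1 · (0.84/1.29)^3 ≈ 0.3853.

0.3853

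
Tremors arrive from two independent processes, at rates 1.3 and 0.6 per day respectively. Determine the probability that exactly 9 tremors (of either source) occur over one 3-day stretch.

Independent Poisson processes superpose: combined rate λ = 1.3 + 0.6 = 1.9 per day.
Over the interval, μ = 1.9 × 3 = 5.7 (a 3-day stretch = 3 days).
P(N = 9) = e^(−5.7) · 5.7^9/9! ≈ 0.0586.

0.0586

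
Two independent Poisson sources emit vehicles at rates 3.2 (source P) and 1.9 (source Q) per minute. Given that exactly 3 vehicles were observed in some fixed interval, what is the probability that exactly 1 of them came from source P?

Given the total, each event is independently from source P with probability p = λ_P/(λ_P+λ_Q) = 3.2/5.1 ≈ 0.6275.
So K ~ Binomial(3, 3.2/5.1): P(K = 1) = C(3,1) · (3.2/5.1)^1 · (1.9/5.1)^2 ≈ 0.2613.

0.2613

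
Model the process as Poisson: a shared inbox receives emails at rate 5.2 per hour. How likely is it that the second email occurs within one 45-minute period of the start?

0.9008

Over the interval, μ = 5.2 × 0.75 = 3.9 (a 45-minute period = 0.75 hours).
The second arrival falls in the interval iff at least 2 events occur there: P(S_2 ≤ t) = P(N ≥ 2) = 1 − P(N ≤ 1) ≈ 0.9008.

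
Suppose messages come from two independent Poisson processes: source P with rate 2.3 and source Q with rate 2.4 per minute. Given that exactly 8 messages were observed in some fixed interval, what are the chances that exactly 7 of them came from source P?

Given the total, each event is independently from source P with probability p = λ_P/(λ_P+λ_Q) = 2.3/4.7 ≈ 0.4894.
So K ~ Binomial(8, 2.3/4.7): P(K = 7) = C(8,7) · (2.3/4.7)^7 · (2.4/4.7)^1 ≈ 0.0275.

0.0275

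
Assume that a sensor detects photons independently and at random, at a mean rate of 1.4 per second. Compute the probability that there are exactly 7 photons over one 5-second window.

Over the interval, μ = 1.4 × 5 = 7 (a 5-second window = 5 seconds).
P(N = 7) = e^(−μ) μ^7/7! = e^(−7) · 7^7/5040 ≈ 0.1490.

0.1490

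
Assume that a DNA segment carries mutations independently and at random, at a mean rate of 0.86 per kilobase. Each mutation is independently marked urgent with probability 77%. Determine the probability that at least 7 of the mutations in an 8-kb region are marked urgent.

0.2825

Thinning: the mutations that are marked urgent themselves form a Poisson process with rate 0.77 × 0.86 = 0.6622 per kilobase.
Over the interval, μ = 0.6622 × 8 = 5.2976 (an 8-kb region = 8 kilobases).
P(N ≥ 7) = 1 − P(N ≤ 6) ≈ 0.2825.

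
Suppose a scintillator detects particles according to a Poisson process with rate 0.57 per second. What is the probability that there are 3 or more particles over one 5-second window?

0.5424

Over the interval, μ = 0.57 × 5 = 2.85 (a 5-second window = 5 seconds).
P(N ≥ 3) = 1 − P(N ≤ 2) = 1 − Σ_{j=0}^{2} e^(−μ) μ^j/j! ≈ 0.5424.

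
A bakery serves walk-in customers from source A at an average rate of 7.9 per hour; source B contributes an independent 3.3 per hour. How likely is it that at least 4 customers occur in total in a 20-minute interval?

0.5128

Independent Poisson processes superpose: combined rate λ = 7.9 + 3.3 = 11.2 per hour.
Over the interval, μ = 11.2 × 1/3 ≈ 3.73333 (a 20-minute interval = 1/3 hours).
P(N ≥ 4) = 1 − P(N ≤ 3) ≈ 0.5128.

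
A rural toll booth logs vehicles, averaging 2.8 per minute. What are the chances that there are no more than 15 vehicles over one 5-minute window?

0.6694

Over the interval, μ = 2.8 × 5 = 14 (a 5-minute window = 5 minutes).
P(N ≤ 15) = Σ_{j=0}^{15} e^(−μ) μ^j/j! ≈ 0.6694.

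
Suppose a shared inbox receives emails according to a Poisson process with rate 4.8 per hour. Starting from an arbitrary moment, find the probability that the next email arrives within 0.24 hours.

0.6840

Inter-arrival times are exponential with rate λ = 4.8 per hour.
P(T ≤ 0.24) = 1 − e^(−λt) = 1 − e^(−4.8 × 0.24) = 1 − e^(−1.152) ≈ 0.6840.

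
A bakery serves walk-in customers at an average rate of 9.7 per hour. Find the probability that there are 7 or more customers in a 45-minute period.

0.5904

Over the interval, μ = 9.7 × 0.75 = 7.275 (a 45-minute period = 0.75 hours).
P(N ≥ 7) = 1 − P(N ≤ 6) = 1 − Σ_{j=0}^{6} e^(−μ) μ^j/j! ≈ 0.5904.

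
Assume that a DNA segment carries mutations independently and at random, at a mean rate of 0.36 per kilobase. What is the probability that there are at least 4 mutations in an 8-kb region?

0.3259

Over the interval, μ = 0.36 × 8 = 2.88 (an 8-kb region = 8 kilobases).
P(N ≥ 4) = 1 − P(N ≤ 3) = 1 − Σ_{j=0}^{3} e^(−μ) μ^j/j! ≈ 0.3259.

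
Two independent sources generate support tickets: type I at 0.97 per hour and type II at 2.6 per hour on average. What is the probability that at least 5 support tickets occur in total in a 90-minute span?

0.6194

Independent Poisson processes superpose: combined rate λ = 0.97 + 2.6 = 3.57 per hour.
Over the interval, μ = 3.57 × 1.5 = 5.355 (a 90-minute span = 1.5 hours).
P(N ≥ 5) = 1 − P(N ≤ 4) ≈ 0.6194.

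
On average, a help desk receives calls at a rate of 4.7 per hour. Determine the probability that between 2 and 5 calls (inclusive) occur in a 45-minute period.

Over the interval, μ = 4.7 × 0.75 = 3.525 (a 45-minute period = 0.75 hours).
P(2 ≤ N ≤ 5) = Σ_{j=2}^{5} e^(−3.525) · 3.525^j/j! ≈ 0.7210.

0.7210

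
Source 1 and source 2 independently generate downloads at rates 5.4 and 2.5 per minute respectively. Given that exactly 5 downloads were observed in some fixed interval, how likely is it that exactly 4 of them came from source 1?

0.3454

Given the total, each event is independently from source 1 with probability p = λ_1/(λ_1+λ_2) = 5.4/7.9 ≈ 0.6835.
So K ~ Binomial(5, 5.4/7.9): P(K = 4) = C(5,4) · (5.4/7.9)^4 · (2.5/7.9)^1 ≈ 0.3454.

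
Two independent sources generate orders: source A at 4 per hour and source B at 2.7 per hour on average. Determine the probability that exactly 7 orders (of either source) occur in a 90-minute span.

0.0887

Independent Poisson processes superpose: combined rate λ = 4 + 2.7 = 6.7 per hour.
Over the interval, μ = 6.7 × 1.5 = 10.05 (a 90-minute span = 1.5 hours).
P(N = 7) = e^(−10.05) · 10.05^7/7! ≈ 0.0887.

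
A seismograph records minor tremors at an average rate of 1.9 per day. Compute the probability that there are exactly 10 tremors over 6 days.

0.1144

Over the interval, μ = 1.9 × 6 = 11.4 (6 days).
P(N = 10) = e^(−μ) μ^10/10! = e^(−11.4) · 11.4^10/3628800 ≈ 0.1144.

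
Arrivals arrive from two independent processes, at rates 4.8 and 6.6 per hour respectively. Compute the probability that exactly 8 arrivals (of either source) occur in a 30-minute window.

Independent Poisson processes superpose: combined rate λ = 4.8 + 6.6 = 11.4 per hour.
Over the interval, μ = 11.4 × 0.5 = 5.7 (a 30-minute window = 0.5 hours).
P(N = 8) = e^(−5.7) · 5.7^8/8! ≈ 0.0925.

0.0925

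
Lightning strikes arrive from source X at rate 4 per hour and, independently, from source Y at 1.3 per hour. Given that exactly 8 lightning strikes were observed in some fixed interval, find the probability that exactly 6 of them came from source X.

Given the total, each event is independently from source X with probability p = λ_X/(λ_X+λ_Y) = 4/5.3 ≈ 0.7547.
So K ~ Binomial(8, 4/5.3): P(K = 6) = C(8,6) · (4/5.3)^6 · (1.3/5.3)^2 ≈ 0.3113.

0.3113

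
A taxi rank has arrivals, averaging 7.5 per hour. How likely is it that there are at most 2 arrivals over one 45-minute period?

Over the interval, μ = 7.5 × 0.75 = 5.625 (a 45-minute period = 0.75 hours).
P(N ≤ 2) = Σ_{j=0}^{2} e^(−μ) μ^j/j! ≈ 0.0810.

0.0810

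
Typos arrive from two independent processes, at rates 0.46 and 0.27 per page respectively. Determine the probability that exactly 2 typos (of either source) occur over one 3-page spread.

Independent Poisson processes superpose: combined rate λ = 0.46 + 0.27 = 0.73 per page.
Over the interval, μ = 0.73 × 3 = 2.19 (a 3-page spread = 3 pages).
P(N = 2) = e^(−2.19) · 2.19^2/2! ≈ 0.2684.

0.2684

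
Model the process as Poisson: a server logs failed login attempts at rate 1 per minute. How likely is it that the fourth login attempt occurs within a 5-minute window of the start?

0.7350

Over the interval, μ = 1 × 5 = 5 (a 5-minute window = 5 minutes).
The fourth arrival falls in the interval iff at least 4 events occur there: P(S_4 ≤ t) = P(N ≥ 4) = 1 − P(N ≤ 3) ≈ 0.7350.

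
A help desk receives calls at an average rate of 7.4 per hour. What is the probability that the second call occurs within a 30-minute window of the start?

Over the interval, μ = 7.4 × 0.5 = 3.7 (a 30-minute window = 0.5 hours).
The second arrival falls in the interval iff at least 2 events occur there: P(S_2 ≤ t) = P(N ≥ 2) = 1 − P(N ≤ 1) ≈ 0.8838.

0.8838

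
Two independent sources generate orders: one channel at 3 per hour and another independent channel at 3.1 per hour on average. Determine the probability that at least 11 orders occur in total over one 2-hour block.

0.6734

Independent Poisson processes superpose: combined rate λ = 3 + 3.1 = 6.1 per hour.
Over the interval, μ = 6.1 × 2 = 12.2 (a 2-hour block = 2 hours).
P(N ≥ 11) = 1 − P(N ≤ 10) ≈ 0.6734.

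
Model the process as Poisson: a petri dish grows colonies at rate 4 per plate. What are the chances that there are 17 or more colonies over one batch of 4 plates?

Over the interval, μ = 4 × 4 = 16 (a batch of 4 plates = 4 plates).
P(N ≥ 17) = 1 − P(N ≤ 16) = 1 − Σ_{j=0}^{16} e^(−μ) μ^j/j! ≈ 0.4340.

0.4340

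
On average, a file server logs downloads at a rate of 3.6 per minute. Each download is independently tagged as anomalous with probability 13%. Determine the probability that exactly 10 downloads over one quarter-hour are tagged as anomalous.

0.0716

Thinning: the downloads that are tagged as anomalous themselves form a Poisson process with rate 0.13 × 3.6 = 0.468 per minute.
Over the interval, μ = 0.468 × 15 = 7.02 (a quarter-hour = 15 minutes).
P(N = 10) = e^(−7.02) · 7.02^10/10! ≈ 0.0716.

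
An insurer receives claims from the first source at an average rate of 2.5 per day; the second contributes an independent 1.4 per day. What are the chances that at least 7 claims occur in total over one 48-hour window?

0.6616

Independent Poisson processes superpose: combined rate λ = 2.5 + 1.4 = 3.9 per day.
Over the interval, μ = 3.9 × 2 = 7.8 (a 48-hour window = 2 days).
P(N ≥ 7) = 1 − P(N ≤ 6) ≈ 0.6616.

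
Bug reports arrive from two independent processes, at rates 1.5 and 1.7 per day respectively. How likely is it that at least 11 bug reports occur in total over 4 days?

0.7307

Independent Poisson processes superpose: combined rate λ = 1.5 + 1.7 = 3.2 per day.
Over the interval, μ = 3.2 × 4 = 12.8 (4 days).
P(N ≥ 11) = 1 − P(N ≤ 10) ≈ 0.7307.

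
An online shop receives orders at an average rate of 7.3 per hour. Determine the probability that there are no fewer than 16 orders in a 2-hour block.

Over the interval, μ = 7.3 × 2 = 14.6 (a 2-hour block = 2 hours).
P(N ≥ 16) = 1 − P(N ≤ 15) = 1 − Σ_{j=0}^{15} e^(−μ) μ^j/j! ≈ 0.3910.

0.3910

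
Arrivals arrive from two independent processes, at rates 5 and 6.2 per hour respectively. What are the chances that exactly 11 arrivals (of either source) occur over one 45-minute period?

Independent Poisson processes superpose: combined rate λ = 5 + 6.2 = 11.2 per hour.
Over the interval, μ = 11.2 × 0.75 = 8.4 (a 45-minute period = 0.75 hours).
P(N = 11) = e^(−8.4) · 8.4^11/11! ≈ 0.0828.

0.0828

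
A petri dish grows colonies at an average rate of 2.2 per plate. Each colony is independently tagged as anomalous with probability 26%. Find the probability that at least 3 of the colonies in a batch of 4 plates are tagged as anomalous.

Thinning: the colonies that are tagged as anomalous themselves form a Poisson process with rate 0.26 × 2.2 = 0.572 per plate.
Over the interval, μ = 0.572 × 4 = 2.288 (a batch of 4 plates = 4 plates).
P(N ≥ 3) = 1 − P(N ≤ 2) ≈ 0.4008.

0.4008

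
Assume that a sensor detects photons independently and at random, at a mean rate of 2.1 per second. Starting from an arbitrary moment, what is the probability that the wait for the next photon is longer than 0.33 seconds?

0.5001

The wait for the next event is exponential with rate λ = 2.1 per second.
P(T > 0.33) = e^(−λt) = e^(−2.1 × 0.33) = e^(−0.693) ≈ 0.5001.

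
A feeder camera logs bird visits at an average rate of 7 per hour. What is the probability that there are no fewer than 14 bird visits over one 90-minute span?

0.1747

Over the interval, μ = 7 × 1.5 = 10.5 (a 90-minute span = 1.5 hours).
P(N ≥ 14) = 1 − P(N ≤ 13) = 1 − Σ_{j=0}^{13} e^(−μ) μ^j/j! ≈ 0.1747.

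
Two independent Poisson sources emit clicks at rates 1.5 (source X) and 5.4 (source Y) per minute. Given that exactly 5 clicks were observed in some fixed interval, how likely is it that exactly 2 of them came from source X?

0.2265

Given the total, each event is independently from source X with probability p = λ_X/(λ_X+λ_Y) = 1.5/6.9 ≈ 0.2174.
So K ~ Binomial(5, 1.5/6.9): P(K = 2) = C(5,2) · (1.5/6.9)^2 · (5.4/6.9)^3 ≈ 0.2265.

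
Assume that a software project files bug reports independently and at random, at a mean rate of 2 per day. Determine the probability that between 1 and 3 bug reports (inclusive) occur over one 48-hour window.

Over the interval, μ = 2 × 2 = 4 (a 48-hour window = 2 days).
P(1 ≤ N ≤ 3) = Σ_{j=1}^{3} e^(−4) · 4^j/j! ≈ 0.4152.

0.4152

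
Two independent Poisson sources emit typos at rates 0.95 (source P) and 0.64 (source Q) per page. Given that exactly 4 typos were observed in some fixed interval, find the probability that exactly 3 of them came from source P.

Given the total, each event is independently from source P with probability p = λ_P/(λ_P+λ_Q) = 0.95/1.59 ≈ 0.5975.
So K ~ Binomial(4, 0.95/1.59): P(K = 3) = C(4,3) · (0.95/1.59)^3 · (0.64/1.59)^1 ≈ 0.3434.

0.3434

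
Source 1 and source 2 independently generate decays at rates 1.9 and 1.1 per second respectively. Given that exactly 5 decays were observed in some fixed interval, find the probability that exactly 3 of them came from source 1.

Given the total, each event is independently from source 1 with probability p = λ_1/(λ_1+λ_2) = 1.9/3 ≈ 0.6333.
So K ~ Binomial(5, 1.9/3): P(K = 3) = C(5,3) · (1.9/3)^3 · (1.1/3)^2 ≈ 0.3415.

0.3415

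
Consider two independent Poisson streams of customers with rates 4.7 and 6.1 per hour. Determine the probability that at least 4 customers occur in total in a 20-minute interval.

Independent Poisson processes superpose: combined rate λ = 4.7 + 6.1 = 10.8 per hour.
Over the interval, μ = 10.8 × 1/3 = 3.6 (a 20-minute interval = 1/3 hours).
P(N ≥ 4) = 1 − P(N ≤ 3) ≈ 0.4848.

0.4848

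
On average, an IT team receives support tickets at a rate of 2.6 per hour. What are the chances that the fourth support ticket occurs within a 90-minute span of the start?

0.5468

Over the interval, μ = 2.6 × 1.5 = 3.9 (a 90-minute span = 1.5 hours).
The fourth arrival falls in the interval iff at least 4 events occur there: P(S_4 ≤ t) = P(N ≥ 4) = 1 − P(N ≤ 3) ≈ 0.5468.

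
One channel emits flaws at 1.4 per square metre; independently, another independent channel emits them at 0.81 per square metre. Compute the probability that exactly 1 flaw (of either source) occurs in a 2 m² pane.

0.0532

Independent Poisson processes superpose: combined rate λ = 1.4 + 0.81 = 2.21 per square metre.
Over the interval, μ = 2.21 × 2 = 4.42 (a 2 m² pane = 2 square metres).
P(N = 1) = e^(−4.42) · 4.42^1/1! ≈ 0.0532.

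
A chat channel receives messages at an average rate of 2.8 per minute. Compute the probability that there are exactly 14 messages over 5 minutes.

0.1060

Over the interval, μ = 2.8 × 5 = 14 (5 minutes).
P(N = 14) = e^(−μ) μ^14/14! = e^(−14) · 14^14/87178291200 ≈ 0.1060.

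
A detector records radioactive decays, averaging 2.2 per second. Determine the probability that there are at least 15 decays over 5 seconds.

Over the interval, μ = 2.2 × 5 = 11 (5 seconds).
P(N ≥ 15) = 1 − P(N ≤ 14) = 1 − Σ_{j=0}^{14} e^(−μ) μ^j/j! ≈ 0.1460.

0.1460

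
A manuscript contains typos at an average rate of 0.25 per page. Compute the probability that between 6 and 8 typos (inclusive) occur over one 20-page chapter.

Over the interval, μ = 0.25 × 20 = 5 (a 20-page chapter = 20 pages).
P(6 ≤ N ≤ 8) = Σ_{j=6}^{8} e^(−5) · 5^j/j! ≈ 0.3159.

0.3159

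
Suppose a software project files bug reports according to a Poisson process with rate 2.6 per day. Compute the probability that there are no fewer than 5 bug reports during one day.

With mean μ = 2.6 per day,
P(N ≥ 5) = 1 − P(N ≤ 4) = 1 − Σ_{j=0}^{4} e^(−μ) μ^j/j! ≈ 0.1226.

0.1226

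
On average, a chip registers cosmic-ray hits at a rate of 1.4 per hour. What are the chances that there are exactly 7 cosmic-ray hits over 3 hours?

Over the interval, μ = 1.4 × 3 = 4.2 (3 hours).
P(N = 7) = e^(−μ) μ^7/7! = e^(−4.2) · 4.2^7/5040 ≈ 0.0686.

0.0686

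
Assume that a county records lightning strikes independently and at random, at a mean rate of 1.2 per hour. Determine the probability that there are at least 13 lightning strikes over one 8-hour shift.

0.1721

Over the interval, μ = 1.2 × 8 = 9.6 (an 8-hour shift = 8 hours).
P(N ≥ 13) = 1 − P(N ≤ 12) = 1 − Σ_{j=0}^{12} e^(−μ) μ^j/j! ≈ 0.1721.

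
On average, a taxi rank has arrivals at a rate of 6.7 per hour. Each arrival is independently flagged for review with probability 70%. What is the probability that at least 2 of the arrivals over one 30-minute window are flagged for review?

Thinning: the arrivals that are flagged for review themselves form a Poisson process with rate 0.7 × 6.7 = 4.69 per hour.
Over the interval, μ = 4.69 × 0.5 = 2.345 (a 30-minute window = 0.5 hours).
P(N ≥ 2) = 1 − P(N ≤ 1) ≈ 0.6794.

0.6794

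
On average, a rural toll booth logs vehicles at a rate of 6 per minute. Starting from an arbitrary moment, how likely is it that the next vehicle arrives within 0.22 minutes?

Inter-arrival times are exponential with rate λ = 6 per minute.
P(T ≤ 0.22) = 1 − e^(−λt) = 1 − e^(−6 × 0.22) = 1 − e^(−1.32) ≈ 0.7329.

0.7329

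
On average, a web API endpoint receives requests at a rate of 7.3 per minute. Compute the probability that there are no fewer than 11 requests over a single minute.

With mean μ = 7.3 per minute,
P(N ≥ 11) = 1 − P(N ≤ 10) = 1 − Σ_{j=0}^{10} e^(−μ) μ^j/j! ≈ 0.1212.

0.1212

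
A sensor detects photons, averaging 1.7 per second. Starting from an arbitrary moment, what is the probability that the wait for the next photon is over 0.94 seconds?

The wait for the next event is exponential with rate λ = 1.7 per second.
P(T > 0.94) = e^(−λt) = e^(−1.7 × 0.94) = e^(−1.598) ≈ 0.2023.

0.2023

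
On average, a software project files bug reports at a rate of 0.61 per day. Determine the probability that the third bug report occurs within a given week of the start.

0.7989

Over the interval, μ = 0.61 × 7 = 4.27 (a week = 7 days).
The third arrival falls in the interval iff at least 3 events occur there: P(S_3 ≤ t) = P(N ≥ 3) = 1 − P(N ≤ 2) ≈ 0.7989.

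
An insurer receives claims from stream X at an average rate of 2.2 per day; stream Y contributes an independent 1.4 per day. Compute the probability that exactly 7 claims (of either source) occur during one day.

0.0425

Independent Poisson processes superpose: combined rate λ = 2.2 + 1.4 = 3.6 per day.
So μ = 3.6.
P(N = 7) = e^(−3.6) · 3.6^7/7! ≈ 0.0425.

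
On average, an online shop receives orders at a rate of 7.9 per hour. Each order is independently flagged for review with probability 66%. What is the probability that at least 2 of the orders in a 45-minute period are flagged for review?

0.9016

Thinning: the orders that are flagged for review themselves form a Poisson process with rate 0.66 × 7.9 = 5.214 per hour.
Over the interval, μ = 5.214 × 0.75 = 3.9105 (a 45-minute period = 0.75 hours).
P(N ≥ 2) = 1 − P(N ≤ 1) ≈ 0.9016.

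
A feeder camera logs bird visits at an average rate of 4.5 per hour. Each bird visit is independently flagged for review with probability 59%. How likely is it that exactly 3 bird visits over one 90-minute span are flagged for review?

Thinning: the bird visits that are flagged for review themselves form a Poisson process with rate 0.59 × 4.5 = 2.655 per hour.
Over the interval, μ = 2.655 × 1.5 = 3.9825 (a 90-minute span = 1.5 hours).
P(N = 3) = e^(−3.9825) · 3.9825^3/3! ≈ 0.1962.

0.1962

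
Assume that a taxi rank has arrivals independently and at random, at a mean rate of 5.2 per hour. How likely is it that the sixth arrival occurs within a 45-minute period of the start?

Over the interval, μ = 5.2 × 0.75 = 3.9 (a 45-minute period = 0.75 hours).
The sixth arrival falls in the interval iff at least 6 events occur there: P(S_6 ≤ t) = P(N ≥ 6) = 1 − P(N ≤ 5) ≈ 0.1994.

0.1994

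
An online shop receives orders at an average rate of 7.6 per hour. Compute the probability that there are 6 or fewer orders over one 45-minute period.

Over the interval, μ = 7.6 × 0.75 = 5.7 (a 45-minute period = 0.75 hours).
P(N ≤ 6) = Σ_{j=0}^{6} e^(−μ) μ^j/j! ≈ 0.6544.

0.6544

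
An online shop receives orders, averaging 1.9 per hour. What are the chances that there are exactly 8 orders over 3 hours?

0.0925

Over the interval, μ = 1.9 × 3 = 5.7 (3 hours).
P(N = 8) = e^(−μ) μ^8/8! = e^(−5.7) · 5.7^8/40320 ≈ 0.0925.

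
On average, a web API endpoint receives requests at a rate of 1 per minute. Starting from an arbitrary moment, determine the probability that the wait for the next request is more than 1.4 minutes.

The wait for the next event is exponential with rate λ = 1 per minute.
P(T > 1.4) = e^(−λt) = e^(−1 × 1.4) = e^(−1.4) ≈ 0.2466.

0.2466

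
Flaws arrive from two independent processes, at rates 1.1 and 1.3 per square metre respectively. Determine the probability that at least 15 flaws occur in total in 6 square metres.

Independent Poisson processes superpose: combined rate λ = 1.1 + 1.3 = 2.4 per square metre.
Over the interval, μ = 2.4 × 6 = 14.4 (6 square metres).
P(N ≥ 15) = 1 − P(N ≤ 14) ≈ 0.4719.

0.4719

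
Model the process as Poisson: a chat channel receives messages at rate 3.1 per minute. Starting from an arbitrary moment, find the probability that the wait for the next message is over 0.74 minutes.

0.1009

The wait for the next event is exponential with rate λ = 3.1 per minute.
P(T > 0.74) = e^(−λt) = e^(−3.1 × 0.74) = e^(−2.294) ≈ 0.1009.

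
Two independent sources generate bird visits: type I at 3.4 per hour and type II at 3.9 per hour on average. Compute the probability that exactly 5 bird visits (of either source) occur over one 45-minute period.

0.1718

Independent Poisson processes superpose: combined rate λ = 3.4 + 3.9 = 7.3 per hour.
Over the interval, μ = 7.3 × 0.75 = 5.475 (a 45-minute period = 0.75 hours).
P(N = 5) = e^(−5.475) · 5.475^5/5! ≈ 0.1718.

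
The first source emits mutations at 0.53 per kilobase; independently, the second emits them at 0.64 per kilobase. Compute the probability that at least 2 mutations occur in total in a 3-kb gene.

Independent Poisson processes superpose: combined rate λ = 0.53 + 0.64 = 1.17 per kilobase.
Over the interval, μ = 1.17 × 3 = 3.51 (a 3-kb gene = 3 kilobases).
P(N ≥ 2) = 1 − P(N ≤ 1) ≈ 0.8652.

0.8652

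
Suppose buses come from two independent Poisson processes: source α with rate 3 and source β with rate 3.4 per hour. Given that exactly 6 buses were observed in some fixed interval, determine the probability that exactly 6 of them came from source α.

Given the total, each event is independently from source α with probability p = λ_α/(λ_α+λ_β) = 3/6.4 ≈ 0.4688.
So K ~ Binomial(6, 3/6.4): P(K = 6) = C(6,6) · (3/6.4)^6 · (3.4/6.4)^0 ≈ 0.0106.

0.0106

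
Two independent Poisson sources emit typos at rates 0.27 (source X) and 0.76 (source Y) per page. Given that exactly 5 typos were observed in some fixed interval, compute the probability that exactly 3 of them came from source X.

0.0981

Given the total, each event is independently from source X with probability p = λ_X/(λ_X+λ_Y) = 0.27/1.03 ≈ 0.2621.
So K ~ Binomial(5, 0.27/1.03): P(K = 3) = C(5,3) · (0.27/1.03)^3 · (0.76/1.03)^2 ≈ 0.0981.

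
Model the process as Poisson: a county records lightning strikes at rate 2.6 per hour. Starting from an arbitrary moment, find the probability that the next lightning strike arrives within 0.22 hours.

Inter-arrival times are exponential with rate λ = 2.6 per hour.
P(T ≤ 0.22) = 1 − e^(−λt) = 1 − e^(−2.6 × 0.22) = 1 − e^(−0.572) ≈ 0.4356.

0.4356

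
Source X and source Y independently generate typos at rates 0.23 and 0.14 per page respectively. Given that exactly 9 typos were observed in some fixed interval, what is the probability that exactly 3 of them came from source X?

0.0592

Given the total, each event is independently from source X with probability p = λ_X/(λ_X+λ_Y) = 0.23/0.37 ≈ 0.6216.
So K ~ Binomial(9, 0.23/0.37): P(K = 3) = C(9,3) · (0.23/0.37)^3 · (0.14/0.37)^6 ≈ 0.0592.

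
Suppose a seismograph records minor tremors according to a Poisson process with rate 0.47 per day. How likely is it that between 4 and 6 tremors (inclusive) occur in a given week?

0.3671

Over the interval, μ = 0.47 × 7 = 3.29 (a week = 7 days).
P(4 ≤ N ≤ 6) = Σ_{j=4}^{6} e^(−3.29) · 3.29^j/j! ≈ 0.3671.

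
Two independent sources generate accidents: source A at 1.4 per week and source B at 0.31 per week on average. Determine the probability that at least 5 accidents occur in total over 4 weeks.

0.8119

Independent Poisson processes superpose: combined rate λ = 1.4 + 0.31 = 1.71 per week.
Over the interval, μ = 1.71 × 4 = 6.84 (4 weeks).
P(N ≥ 5) = 1 − P(N ≤ 4) ≈ 0.8119.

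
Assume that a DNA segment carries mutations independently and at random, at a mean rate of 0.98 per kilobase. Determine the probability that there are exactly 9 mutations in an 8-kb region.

Over the interval, μ = 0.98 × 8 = 7.84 (an 8-kb region = 8 kilobases).
P(N = 9) = e^(−μ) μ^9/9! = e^(−7.84) · 7.84^9/362880 ≈ 0.1214.

0.1214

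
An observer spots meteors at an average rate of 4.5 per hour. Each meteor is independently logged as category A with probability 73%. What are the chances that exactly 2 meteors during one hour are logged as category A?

0.2020

Thinning: the meteors that are logged as category A themselves form a Poisson process with rate 0.73 × 4.5 = 3.285 per hour.
So μ = 3.285.
P(N = 2) = e^(−3.285) · 3.285^2/2! ≈ 0.2020.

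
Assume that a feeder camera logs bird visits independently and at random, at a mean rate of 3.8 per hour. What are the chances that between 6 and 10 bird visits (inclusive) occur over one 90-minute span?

0.4736

Over the interval, μ = 3.8 × 1.5 = 5.7 (a 90-minute span = 1.5 hours).
P(6 ≤ N ≤ 10) = Σ_{j=6}^{10} e^(−5.7) · 5.7^j/j! ≈ 0.4736.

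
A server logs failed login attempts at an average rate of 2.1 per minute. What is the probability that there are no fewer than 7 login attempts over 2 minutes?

Over the interval, μ = 2.1 × 2 = 4.2 (2 minutes).
P(N ≥ 7) = 1 − P(N ≤ 6) = 1 − Σ_{j=0}^{6} e^(−μ) μ^j/j! ≈ 0.1325.

0.1325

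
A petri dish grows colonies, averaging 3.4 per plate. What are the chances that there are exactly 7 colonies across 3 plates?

Over the interval, μ = 3.4 × 3 = 10.2 (3 plates).
P(N = 7) = e^(−μ) μ^7/7! = e^(−10.2) · 10.2^7/5040 ≈ 0.0847.

0.0847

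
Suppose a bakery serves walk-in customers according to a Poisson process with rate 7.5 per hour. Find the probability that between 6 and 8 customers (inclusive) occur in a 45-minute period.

Over the interval, μ = 7.5 × 0.75 = 5.625 (a 45-minute period = 0.75 hours).
P(6 ≤ N ≤ 8) = Σ_{j=6}^{8} e^(−5.625) · 5.625^j/j! ≈ 0.3758.

0.3758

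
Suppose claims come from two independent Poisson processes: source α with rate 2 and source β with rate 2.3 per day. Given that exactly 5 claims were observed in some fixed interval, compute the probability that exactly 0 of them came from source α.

Given the total, each event is independently from source α with probability p = λ_α/(λ_α+λ_β) = 2/4.3 ≈ 0.4651.
So K ~ Binomial(5, 2/4.3): P(K = 0) = C(5,0) · (2/4.3)^0 · (2.3/4.3)^5 ≈ 0.0438.

0.0438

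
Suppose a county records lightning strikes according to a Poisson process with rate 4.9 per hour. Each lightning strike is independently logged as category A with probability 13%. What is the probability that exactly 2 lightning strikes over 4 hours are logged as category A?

Thinning: the lightning strikes that are logged as category A themselves form a Poisson process with rate 0.13 × 4.9 = 0.637 per hour.
Over the interval, μ = 0.637 × 4 = 2.548 (4 hours).
P(N = 2) = e^(−2.548) · 2.548^2/2! ≈ 0.2540.

0.2540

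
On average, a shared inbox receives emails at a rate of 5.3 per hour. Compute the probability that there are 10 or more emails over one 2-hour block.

0.6146

Over the interval, μ = 5.3 × 2 = 10.6 (a 2-hour block = 2 hours).
P(N ≥ 10) = 1 − P(N ≤ 9) = 1 − Σ_{j=0}^{9} e^(−μ) μ^j/j! ≈ 0.6146.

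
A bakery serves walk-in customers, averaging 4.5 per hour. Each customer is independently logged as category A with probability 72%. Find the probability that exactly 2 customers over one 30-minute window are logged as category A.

0.2597

Thinning: the customers that are logged as category A themselves form a Poisson process with rate 0.72 × 4.5 = 3.24 per hour.
Over the interval, μ = 3.24 × 0.5 = 1.62 (a 30-minute window = 0.5 hours).
P(N = 2) = e^(−1.62) · 1.62^2/2! ≈ 0.2597.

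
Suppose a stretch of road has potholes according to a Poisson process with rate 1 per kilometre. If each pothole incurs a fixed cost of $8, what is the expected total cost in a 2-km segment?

E[N] = 1 × 2 = 2 (a 2-km segment = 2 kilometres); E[cost] = 2 × $8 = $16.

$16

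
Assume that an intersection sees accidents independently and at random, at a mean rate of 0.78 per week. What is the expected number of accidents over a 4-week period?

E[N] = λt = 0.78 × 4 = 3.12 (a 4-week period = 4 weeks).

3.12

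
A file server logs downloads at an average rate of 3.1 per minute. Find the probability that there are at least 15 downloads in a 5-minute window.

0.5846

Over the interval, μ = 3.1 × 5 = 15.5 (a 5-minute window = 5 minutes).
P(N ≥ 15) = 1 − P(N ≤ 14) = 1 − Σ_{j=0}^{14} e^(−μ) μ^j/j! ≈ 0.5846.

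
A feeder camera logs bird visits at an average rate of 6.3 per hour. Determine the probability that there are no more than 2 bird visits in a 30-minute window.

0.3904

Over the interval, μ = 6.3 × 0.5 = 3.15 (a 30-minute window = 0.5 hours).
P(N ≤ 2) = Σ_{j=0}^{2} e^(−μ) μ^j/j! ≈ 0.3904.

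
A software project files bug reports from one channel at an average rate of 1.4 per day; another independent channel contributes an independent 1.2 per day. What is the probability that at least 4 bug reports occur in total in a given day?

0.2640

Independent Poisson processes superpose: combined rate λ = 1.4 + 1.2 = 2.6 per day.
So μ = 2.6.
P(N ≥ 4) = 1 − P(N ≤ 3) ≈ 0.2640.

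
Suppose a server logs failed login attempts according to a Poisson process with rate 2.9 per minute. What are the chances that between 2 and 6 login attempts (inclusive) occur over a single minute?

With mean μ = 2.9 per minute,
P(2 ≤ N ≤ 6) = Σ_{j=2}^{6} e^(−2.9) · 2.9^j/j! ≈ 0.7567.

0.7567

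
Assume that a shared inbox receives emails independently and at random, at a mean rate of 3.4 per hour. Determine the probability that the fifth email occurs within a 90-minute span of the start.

Over the interval, μ = 3.4 × 1.5 = 5.1 (a 90-minute span = 1.5 hours).
The fifth arrival falls in the interval iff at least 5 events occur there: P(S_5 ≤ t) = P(N ≥ 5) = 1 − P(N ≤ 4) ≈ 0.5769.

0.5769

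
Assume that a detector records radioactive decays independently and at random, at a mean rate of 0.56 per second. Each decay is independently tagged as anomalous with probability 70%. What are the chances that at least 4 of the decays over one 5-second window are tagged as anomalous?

0.1357

Thinning: the decays that are tagged as anomalous themselves form a Poisson process with rate 0.7 × 0.56 = 0.392 per second.
Over the interval, μ = 0.392 × 5 = 1.96 (a 5-second window = 5 seconds).
P(N ≥ 4) = 1 − P(N ≤ 3) ≈ 0.1357.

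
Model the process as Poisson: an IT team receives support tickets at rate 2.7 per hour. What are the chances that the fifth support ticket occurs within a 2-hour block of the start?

0.6267

Over the interval, μ = 2.7 × 2 = 5.4 (a 2-hour block = 2 hours).
The fifth arrival falls in the interval iff at least 5 events occur there: P(S_5 ≤ t) = P(N ≥ 5) = 1 − P(N ≤ 4) ≈ 0.6267.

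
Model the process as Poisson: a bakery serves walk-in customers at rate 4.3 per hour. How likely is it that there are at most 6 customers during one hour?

0.8558

With mean μ = 4.3 per hour,
P(N ≤ 6) = Σ_{j=0}^{6} e^(−μ) μ^j/j! ≈ 0.8558.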